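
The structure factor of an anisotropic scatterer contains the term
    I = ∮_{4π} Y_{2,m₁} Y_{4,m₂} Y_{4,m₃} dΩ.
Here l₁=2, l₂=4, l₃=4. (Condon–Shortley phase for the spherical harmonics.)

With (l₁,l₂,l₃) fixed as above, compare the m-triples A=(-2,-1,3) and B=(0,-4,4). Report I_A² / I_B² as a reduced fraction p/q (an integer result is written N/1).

l's match ⇒ only the (l;m) 3-j factors differ between A and B.
A: triangle coeff Δ(2,4,4) = 1/13860; Σ_t [2,2]: t=2:+1/480 = 1/480; (3j)²=3/110 [(2 4 4; -2 -1 3)], sign=-1
B: triangle coeff Δ(2,4,4) = 1/13860; Σ_t [0,0]: t=0:+1/2880 = 1/2880; (3j)²=28/495 [(2 4 4; 0 -4 4)], sign=+1
I_A²/I_B² = (3/110)/(28/495) = 27/56

27/56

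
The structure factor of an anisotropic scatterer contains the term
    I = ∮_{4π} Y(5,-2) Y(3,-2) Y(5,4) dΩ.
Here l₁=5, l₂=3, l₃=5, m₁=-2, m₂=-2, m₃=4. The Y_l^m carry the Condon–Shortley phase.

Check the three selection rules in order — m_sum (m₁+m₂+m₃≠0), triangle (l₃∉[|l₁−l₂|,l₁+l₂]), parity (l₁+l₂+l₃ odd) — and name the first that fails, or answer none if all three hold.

parity

Σmᵢ = 0  ✓
l₃∈[|l₁−l₂|,l₁+l₂]=[2,8], have l₃=5  ✓
Σlᵢ = 13 ⇒ odd  ✗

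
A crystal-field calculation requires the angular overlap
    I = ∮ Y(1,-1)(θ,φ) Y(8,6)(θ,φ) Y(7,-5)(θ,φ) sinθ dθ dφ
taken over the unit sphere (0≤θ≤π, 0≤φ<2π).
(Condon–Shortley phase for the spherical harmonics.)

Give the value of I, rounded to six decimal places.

Rules hold: Σm=0, L=16 even, 7≤7≤9.
N = 3·17·15 = 765
Δ = 2!·0!·14!/17! = 1/2040
Racah Σ t=1..1: t=1:−1/25401600 = -1/25401600
⇒ 3j(1 8 7; 0 0 0)² = 8/255, sgn +1
Racah Σ t=2..2: t=2:+1/1916006400 = 1/1916006400
⇒ 3j(1 8 7; -1 6 -5)² = 91/2040, sgn +1
4πI² = N·(3j₀)²·(3jₘ)² = 91/85
I = +1·√(1.07059/4π) = 0.29188132

0.291881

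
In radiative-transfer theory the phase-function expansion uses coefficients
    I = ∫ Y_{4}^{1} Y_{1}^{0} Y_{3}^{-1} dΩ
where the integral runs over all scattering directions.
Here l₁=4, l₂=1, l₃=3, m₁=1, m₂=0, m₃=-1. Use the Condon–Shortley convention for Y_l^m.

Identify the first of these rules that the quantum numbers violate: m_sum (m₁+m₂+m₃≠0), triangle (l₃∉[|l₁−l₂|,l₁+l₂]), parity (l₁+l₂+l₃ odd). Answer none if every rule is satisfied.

Σmᵢ = 0  ✓
l₃∈[|l₁−l₂|,l₁+l₂]=[3,5], have l₃=3  ✓
Σlᵢ = 8 ⇒ even  ✓

none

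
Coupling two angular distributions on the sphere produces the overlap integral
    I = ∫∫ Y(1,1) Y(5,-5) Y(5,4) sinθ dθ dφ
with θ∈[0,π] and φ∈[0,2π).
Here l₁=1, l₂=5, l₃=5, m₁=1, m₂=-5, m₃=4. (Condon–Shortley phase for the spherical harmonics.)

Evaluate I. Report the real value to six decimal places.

0.000000

L=11 odd ⇒ parity kills the (l;000) factor ⇒ I = 0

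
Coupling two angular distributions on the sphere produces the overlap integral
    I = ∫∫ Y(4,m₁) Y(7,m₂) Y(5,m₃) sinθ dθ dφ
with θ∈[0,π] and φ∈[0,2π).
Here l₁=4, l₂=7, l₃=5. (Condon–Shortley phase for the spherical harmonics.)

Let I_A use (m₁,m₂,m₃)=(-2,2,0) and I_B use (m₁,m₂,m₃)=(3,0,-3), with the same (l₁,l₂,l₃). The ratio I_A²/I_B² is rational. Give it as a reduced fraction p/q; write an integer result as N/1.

l's match ⇒ only the (l;m) 3-j factors differ between A and B.
A: triangle coeff Δ(4,7,5) = 1/6126120; Σ_t [4,6]: t=4:+1/69120 t=5:−1/69120 t=6:+1/1036800 = 1/1036800; (3j)²=1/7293 [(4 7 5; -2 2 0)], sign=-1
B: triangle coeff Δ(4,7,5) = 1/6126120; Σ_t [0,1]: t=0:+1/3628800 t=1:−1/345600 = -19/7257600; (3j)²=2527/218790 [(4 7 5; 3 0 -3)], sign=-1
I_A²/I_B² = (1/7293)/(2527/218790) = 30/2527

30/2527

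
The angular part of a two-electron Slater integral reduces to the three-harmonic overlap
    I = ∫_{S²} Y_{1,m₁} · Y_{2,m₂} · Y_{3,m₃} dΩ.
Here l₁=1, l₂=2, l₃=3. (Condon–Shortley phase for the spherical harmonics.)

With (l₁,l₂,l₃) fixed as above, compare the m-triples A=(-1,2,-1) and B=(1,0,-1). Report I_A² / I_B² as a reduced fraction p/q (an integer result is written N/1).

Same 1,2,3: normalisation and zero-m 3j drop out of the ratio.
A: Δ: 0! 2! 4! / 7! → 1/105; sum: t=0:+1/48 = 1/48; 3j²(1 2 3; -1 2 -1) = Δ·Π!·Σ² = 1/105  (sign +1)
B: Δ: 0! 2! 4! / 7! → 1/105; sum: t=0:+1/8 = 1/8; 3j²(1 2 3; 1 0 -1) = Δ·Π!·Σ² = 2/35  (sign +1)
I_A²/I_B² = (1/105)/(2/35) = 1/6

1/6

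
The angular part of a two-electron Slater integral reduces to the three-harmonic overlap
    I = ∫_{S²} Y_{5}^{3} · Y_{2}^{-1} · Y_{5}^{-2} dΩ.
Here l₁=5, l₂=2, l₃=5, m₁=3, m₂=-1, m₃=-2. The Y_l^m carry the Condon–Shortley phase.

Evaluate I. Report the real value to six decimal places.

Checks pass: Σm=0; 12 even; l₃=5∈[3,7].
(2·5+1)(2·2+1)(2·5+1) = 605
Δ: 2! 8! 2! / 13! → 1/38610
sum: t=0:+1/2880 t=1:−1/576 t=2:+1/2880 = -1/960
3j²(5 2 5; 0 0 0) = Δ·Π!·Σ² = 10/429  (sign +1)
sum: t=0:+1/2880 t=1:−1/10080 = 1/4032
3j²(5 2 5; 3 -1 -2) = Δ·Π!·Σ² = 10/429  (sign -1)
combine: 4πI² = 605·10/429·10/429 = 500/1521
take √, sign -1: I = -0.16173926

-0.161739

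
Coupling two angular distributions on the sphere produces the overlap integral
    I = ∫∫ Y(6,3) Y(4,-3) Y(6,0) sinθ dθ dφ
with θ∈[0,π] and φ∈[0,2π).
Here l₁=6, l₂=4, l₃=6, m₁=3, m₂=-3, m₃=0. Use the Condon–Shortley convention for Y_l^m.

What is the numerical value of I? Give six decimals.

0.109740

Rules hold: Σm=0, L=16 even, 2≤6≤10.
N = 13·9·13 = 1521
Δ = 4!·8!·4!/17! = 1/15315300
Racah Σ t=0..4: t=0:+1/829440 t=1:−1/25920 t=2:+1/9216 t=3:−1/25920 t=4:+1/829440 = 7/207360
⇒ 3j(6 4 6; 0 0 0)² = 28/2431, sgn +1
Racah Σ t=0..1: t=0:+1/103680 t=1:−1/207360 = 1/207360
⇒ 3j(6 4 6; 3 -3 0)² = 21/2431, sgn +1
4πI² = N·(3j₀)²·(3jₘ)² = 5292/34969
I = +1·√(0.151334/4π) = 0.10973960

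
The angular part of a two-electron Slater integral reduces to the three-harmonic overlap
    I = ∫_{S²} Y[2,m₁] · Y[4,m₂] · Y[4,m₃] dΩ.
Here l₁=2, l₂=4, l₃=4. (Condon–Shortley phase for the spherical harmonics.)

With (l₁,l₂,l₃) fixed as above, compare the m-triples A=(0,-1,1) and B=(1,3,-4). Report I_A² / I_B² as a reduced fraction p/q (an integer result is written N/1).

l's match ⇒ only the (l;m) 3-j factors differ between A and B.
A: triangle coeff Δ(2,4,4) = 1/13860; Σ_t [0,2]: t=0:+1/144 t=1:−1/48 t=2:+1/480 = -17/1440; (3j)²=289/13860 [(2 4 4; 0 -1 1)], sign=+1
B: triangle coeff Δ(2,4,4) = 1/13860; Σ_t [1,1]: t=1:−1/1440 = -1/1440; (3j)²=7/165 [(2 4 4; 1 3 -4)], sign=-1
I_A²/I_B² = (289/13860)/(7/165) = 289/588

289/588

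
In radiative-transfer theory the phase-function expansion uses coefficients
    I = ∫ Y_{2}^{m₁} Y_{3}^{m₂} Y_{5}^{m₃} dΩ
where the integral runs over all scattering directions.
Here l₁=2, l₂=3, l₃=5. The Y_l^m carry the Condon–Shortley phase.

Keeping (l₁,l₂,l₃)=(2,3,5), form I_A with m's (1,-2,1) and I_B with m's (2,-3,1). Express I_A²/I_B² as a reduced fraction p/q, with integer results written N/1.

l's match ⇒ only the (l;m) 3-j factors differ between A and B.
A: triangle coeff Δ(2,3,5) = 1/2310; Σ_t [0,0]: t=0:+1/720 = 1/720; (3j)²=4/385 [(2 3 5; 1 -2 1)], sign=+1
B: triangle coeff Δ(2,3,5) = 1/2310; Σ_t [0,0]: t=0:+1/17280 = 1/17280; (3j)²=1/2310 [(2 3 5; 2 -3 1)], sign=+1
I_A²/I_B² = (4/385)/(1/2310) = 24/1

24/1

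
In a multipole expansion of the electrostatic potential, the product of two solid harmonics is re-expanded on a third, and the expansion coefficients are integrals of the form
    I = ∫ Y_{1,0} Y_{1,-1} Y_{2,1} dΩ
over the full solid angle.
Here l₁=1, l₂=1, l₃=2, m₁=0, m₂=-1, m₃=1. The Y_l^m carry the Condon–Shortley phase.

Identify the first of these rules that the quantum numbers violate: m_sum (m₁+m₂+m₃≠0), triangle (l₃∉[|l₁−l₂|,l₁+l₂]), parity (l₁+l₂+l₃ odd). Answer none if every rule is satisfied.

none

m₁+m₂+m₃ = 0 − 1 + 1 = 0  ✓
triangle: |1−1|=0 ≤ l₃=2 ≤ 1+1=2  ✓
parity: l₁+l₂+l₃ = 4 is even  ✓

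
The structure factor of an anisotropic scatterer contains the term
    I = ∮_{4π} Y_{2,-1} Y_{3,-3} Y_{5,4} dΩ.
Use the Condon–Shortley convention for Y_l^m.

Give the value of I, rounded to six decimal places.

0.219610

Rules hold: Σm=0, L=10 even, 1≤5≤5.
N = 5·7·11 = 385
Δ = 0!·4!·6!/11! = 1/2310
Racah Σ t=0..0: t=0:+1/144 = 1/144
⇒ 3j(2 3 5; 0 0 0)² = 10/231, sgn -1
Racah Σ t=0..0: t=0:+1/4320 = 1/4320
⇒ 3j(2 3 5; -1 -3 4)² = 2/55, sgn -1
4πI² = N·(3j₀)²·(3jₘ)² = 20/33
I = +1·√(0.606061/4π) = 0.21961050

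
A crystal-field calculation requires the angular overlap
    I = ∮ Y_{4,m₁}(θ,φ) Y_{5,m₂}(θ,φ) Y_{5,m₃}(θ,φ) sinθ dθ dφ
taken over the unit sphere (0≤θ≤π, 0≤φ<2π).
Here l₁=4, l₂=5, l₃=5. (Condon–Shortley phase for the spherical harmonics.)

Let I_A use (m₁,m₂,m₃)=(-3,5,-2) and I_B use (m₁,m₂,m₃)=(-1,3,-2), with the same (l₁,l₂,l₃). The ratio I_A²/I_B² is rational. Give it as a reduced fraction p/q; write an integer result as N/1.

l's match ⇒ only the (l;m) 3-j factors differ between A and B.
A: triangle coeff Δ(4,5,5) = 1/3153150; Σ_t [4,4]: t=4:+1/103680 = 1/103680; (3j)²=7/429 [(4 5 5; -3 5 -2)], sign=-1
B: triangle coeff Δ(4,5,5) = 1/3153150; Σ_t [2,4]: t=2:+1/17280 t=3:−1/2880 t=4:+1/6912 = -1/6912; (3j)²=5/429 [(4 5 5; -1 3 -2)], sign=+1
I_A²/I_B² = (7/429)/(5/429) = 7/5

7/5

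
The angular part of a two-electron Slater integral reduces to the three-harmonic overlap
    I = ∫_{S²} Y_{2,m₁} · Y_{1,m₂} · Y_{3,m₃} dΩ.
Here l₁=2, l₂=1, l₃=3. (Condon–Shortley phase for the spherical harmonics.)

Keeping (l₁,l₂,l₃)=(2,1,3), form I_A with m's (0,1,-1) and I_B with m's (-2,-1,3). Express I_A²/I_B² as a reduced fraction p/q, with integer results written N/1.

Same 2,1,3: normalisation and zero-m 3j drop out of the ratio.
A: Δ: 0! 4! 2! / 7! → 1/105; sum: t=0:+1/8 = 1/8; 3j²(2 1 3; 0 1 -1) = Δ·Π!·Σ² = 2/35  (sign +1)
B: Δ: 0! 4! 2! / 7! → 1/105; sum: t=0:+1/48 = 1/48; 3j²(2 1 3; -2 -1 3) = Δ·Π!·Σ² = 1/7  (sign +1)
I_A²/I_B² = (2/35)/(1/7) = 2/5

2/5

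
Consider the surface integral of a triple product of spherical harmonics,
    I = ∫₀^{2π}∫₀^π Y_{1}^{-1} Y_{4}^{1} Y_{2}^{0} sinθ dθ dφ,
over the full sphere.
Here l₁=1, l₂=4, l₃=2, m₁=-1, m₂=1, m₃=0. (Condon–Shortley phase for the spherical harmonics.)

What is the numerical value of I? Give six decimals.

|1−4|≤2≤1+4 violated ⇒ I = 0

0.000000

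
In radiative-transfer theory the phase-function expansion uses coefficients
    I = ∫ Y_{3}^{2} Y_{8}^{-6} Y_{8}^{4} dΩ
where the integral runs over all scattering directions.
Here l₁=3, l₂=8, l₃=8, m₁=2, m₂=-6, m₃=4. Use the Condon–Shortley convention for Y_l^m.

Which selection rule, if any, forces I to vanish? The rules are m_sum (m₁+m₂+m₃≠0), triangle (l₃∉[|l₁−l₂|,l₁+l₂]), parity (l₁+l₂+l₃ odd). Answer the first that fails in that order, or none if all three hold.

m₁+m₂+m₃ = 2 − 6 + 4 = 0  ✓
triangle: |3−8|=5 ≤ l₃=8 ≤ 3+8=11  ✓
parity: l₁+l₂+l₃ = 19 is odd  ✗

parity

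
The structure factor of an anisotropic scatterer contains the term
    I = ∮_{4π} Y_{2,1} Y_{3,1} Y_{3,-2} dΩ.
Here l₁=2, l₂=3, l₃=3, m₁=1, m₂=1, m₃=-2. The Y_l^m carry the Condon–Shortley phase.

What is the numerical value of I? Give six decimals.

Checks pass: Σm=0; 8 even; l₃=3∈[1,5].
(2·2+1)(2·3+1)(2·3+1) = 245
Δ: 2! 2! 4! / 9! → 1/3780
sum: t=0:+1/24 t=1:−1/4 t=2:+1/24 = -1/6
3j²(2 3 3; 0 0 0) = Δ·Π!·Σ² = 4/105  (sign +1)
sum: t=0:+1/48 t=1:−1/12 = -1/16
3j²(2 3 3; 1 1 -2) = Δ·Π!·Σ² = 1/28  (sign +1)
combine: 4πI² = 245·4/105·1/28 = 1/3
take √, sign +1: I = 0.16286750

0.162868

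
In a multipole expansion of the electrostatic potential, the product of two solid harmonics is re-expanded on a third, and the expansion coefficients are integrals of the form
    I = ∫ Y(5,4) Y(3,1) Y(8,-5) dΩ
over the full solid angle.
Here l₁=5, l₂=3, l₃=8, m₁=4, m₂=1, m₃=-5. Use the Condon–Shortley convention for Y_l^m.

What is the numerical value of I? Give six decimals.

Checks pass: Σm=0; 16 even; l₃=8∈[2,8].
(2·5+1)(2·3+1)(2·8+1) = 1309
Δ: 0! 10! 6! / 17! → 1/136136
sum: t=0:+1/518400 = 1/518400
3j²(5 3 8; 0 0 0) = Δ·Π!·Σ² = 56/2431  (sign +1)
sum: t=0:+1/17418240 = 1/17418240
3j²(5 3 8; 4 1 -5) = Δ·Π!·Σ² = 15/952  (sign -1)
combine: 4πI² = 1309·56/2431·15/952 = 105/221
take √, sign -1: I = -0.19444357

-0.194444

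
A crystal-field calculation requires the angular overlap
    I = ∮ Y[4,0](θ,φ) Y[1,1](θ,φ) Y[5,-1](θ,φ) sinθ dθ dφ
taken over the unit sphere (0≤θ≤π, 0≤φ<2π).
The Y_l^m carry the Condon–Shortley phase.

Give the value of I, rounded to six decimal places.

-0.190188

Checks pass: Σm=0; 10 even; l₃=5∈[3,5].
(2·4+1)(2·1+1)(2·5+1) = 297
Δ: 0! 8! 2! / 11! → 1/495
sum: t=0:+1/576 = 1/576
3j²(4 1 5; 0 0 0) = Δ·Π!·Σ² = 5/99  (sign -1)
sum: t=0:+1/1152 = 1/1152
3j²(4 1 5; 0 1 -1) = Δ·Π!·Σ² = 1/33  (sign +1)
combine: 4πI² = 297·5/99·1/33 = 5/11
take √, sign -1: I = -0.19018827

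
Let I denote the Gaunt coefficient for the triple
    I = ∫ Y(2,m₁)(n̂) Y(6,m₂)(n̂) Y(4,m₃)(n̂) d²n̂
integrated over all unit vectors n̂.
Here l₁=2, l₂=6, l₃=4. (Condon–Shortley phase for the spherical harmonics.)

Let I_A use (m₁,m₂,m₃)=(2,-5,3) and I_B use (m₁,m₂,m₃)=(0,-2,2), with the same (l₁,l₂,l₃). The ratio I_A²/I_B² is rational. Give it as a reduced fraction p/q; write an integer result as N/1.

l's match ⇒ only the (l;m) 3-j factors differ between A and B.
A: triangle coeff Δ(2,6,4) = 1/6435; Σ_t [0,0]: t=0:+1/120960 = 1/120960; (3j)²=2/39 [(2 6 4; 2 -5 3)], sign=-1
B: triangle coeff Δ(2,6,4) = 1/6435; Σ_t [2,2]: t=2:+1/5760 = 1/5760; (3j)²=56/2145 [(2 6 4; 0 -2 2)], sign=+1
I_A²/I_B² = (2/39)/(56/2145) = 55/28

55/28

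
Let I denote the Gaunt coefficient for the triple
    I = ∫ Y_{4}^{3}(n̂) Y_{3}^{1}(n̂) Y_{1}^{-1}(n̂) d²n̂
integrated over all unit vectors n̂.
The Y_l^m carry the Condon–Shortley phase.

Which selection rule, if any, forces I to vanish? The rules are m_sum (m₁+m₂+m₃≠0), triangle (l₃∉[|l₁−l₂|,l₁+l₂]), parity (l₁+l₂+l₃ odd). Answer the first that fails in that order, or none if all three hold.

m_sum

m₁+m₂+m₃ = 3 + 1 − 1 = 3  ✗
triangle: |4−3|=1 ≤ l₃=1 ≤ 4+3=7
parity: l₁+l₂+l₃ = 8 is even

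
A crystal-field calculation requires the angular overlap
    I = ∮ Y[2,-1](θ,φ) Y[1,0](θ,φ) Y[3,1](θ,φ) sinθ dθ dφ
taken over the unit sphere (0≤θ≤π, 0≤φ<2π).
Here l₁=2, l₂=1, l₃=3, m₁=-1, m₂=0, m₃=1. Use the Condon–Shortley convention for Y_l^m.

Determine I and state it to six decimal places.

Checks pass: Σm=0; 6 even; l₃=3∈[1,3].
(2·2+1)(2·1+1)(2·3+1) = 105
Δ: 0! 4! 2! / 7! → 1/105
sum: t=0:+1/4 = 1/4
3j²(2 1 3; 0 0 0) = Δ·Π!·Σ² = 3/35  (sign -1)
sum: t=0:+1/6 = 1/6
3j²(2 1 3; -1 0 1) = Δ·Π!·Σ² = 8/105  (sign +1)
combine: 4πI² = 105·3/35·8/105 = 24/35
take √, sign -1: I = -0.23359668

-0.233597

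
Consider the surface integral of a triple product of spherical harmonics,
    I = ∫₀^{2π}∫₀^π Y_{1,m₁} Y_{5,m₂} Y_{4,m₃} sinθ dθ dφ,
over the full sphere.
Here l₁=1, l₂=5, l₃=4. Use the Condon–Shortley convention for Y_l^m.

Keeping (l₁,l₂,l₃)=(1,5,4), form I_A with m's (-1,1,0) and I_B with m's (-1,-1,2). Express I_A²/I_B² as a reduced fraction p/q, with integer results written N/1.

Same 1,5,4: normalisation and zero-m 3j drop out of the ratio.
A: Δ: 2! 0! 8! / 11! → 1/495; sum: t=2:+1/1152 = 1/1152; 3j²(1 5 4; -1 1 0) = Δ·Π!·Σ² = 1/33  (sign +1)
B: Δ: 2! 0! 8! / 11! → 1/495; sum: t=2:+1/2880 = 1/2880; 3j²(1 5 4; -1 -1 2) = Δ·Π!·Σ² = 2/165  (sign +1)
I_A²/I_B² = (1/33)/(2/165) = 5/2

5/2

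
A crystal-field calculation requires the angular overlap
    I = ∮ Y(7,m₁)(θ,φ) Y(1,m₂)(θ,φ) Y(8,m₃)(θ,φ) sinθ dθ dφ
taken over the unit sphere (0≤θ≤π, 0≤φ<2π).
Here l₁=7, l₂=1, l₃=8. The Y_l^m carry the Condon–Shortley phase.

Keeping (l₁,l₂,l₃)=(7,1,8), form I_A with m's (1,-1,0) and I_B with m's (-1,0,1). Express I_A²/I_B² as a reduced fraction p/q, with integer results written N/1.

4/9

Same 7,1,8: normalisation and zero-m 3j drop out of the ratio.
A: Δ: 0! 14! 2! / 17! → 1/2040; sum: t=0:+1/58060800 = 1/58060800; 3j²(7 1 8; 1 -1 0) = Δ·Π!·Σ² = 7/510  (sign +1)
B: Δ: 0! 14! 2! / 17! → 1/2040; sum: t=0:+1/29030400 = 1/29030400; 3j²(7 1 8; -1 0 1) = Δ·Π!·Σ² = 21/680  (sign -1)
I_A²/I_B² = (7/510)/(21/680) = 4/9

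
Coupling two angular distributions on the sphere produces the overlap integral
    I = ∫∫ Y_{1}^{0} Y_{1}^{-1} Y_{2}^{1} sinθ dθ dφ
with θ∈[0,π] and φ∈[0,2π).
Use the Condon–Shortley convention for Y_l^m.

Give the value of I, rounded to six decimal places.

-0.218510

m-sum 0 ✓  L=4 even ✓  0≤2≤2 ✓
Π(2lᵢ+1) = 3×3×5 = 45
triangle coeff Δ(1,1,2) = 1/30
Σ_t [0,0]: t=0:+1/1 = 1/1
(3j)²=2/15 [(1 1 2; 0 0 0)], sign=+1
Σ_t [0,0]: t=0:+1/2 = 1/2
(3j)²=1/10 [(1 1 2; 0 -1 1)], sign=-1
⇒ 4πI² = 3/5
I = (-1)√(3/5/(4π)) = -0.21850969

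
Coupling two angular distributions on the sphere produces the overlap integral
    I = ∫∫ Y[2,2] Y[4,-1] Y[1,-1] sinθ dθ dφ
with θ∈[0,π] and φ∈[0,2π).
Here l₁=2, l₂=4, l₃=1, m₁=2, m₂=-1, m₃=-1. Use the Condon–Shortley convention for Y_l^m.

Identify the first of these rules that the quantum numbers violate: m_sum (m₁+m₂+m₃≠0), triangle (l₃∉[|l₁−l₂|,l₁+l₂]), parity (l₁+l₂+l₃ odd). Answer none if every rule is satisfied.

m₁+m₂+m₃ = 2 − 1 − 1 = 0  ✓
triangle: |2−4|=2 ≤ l₃=1 ≤ 2+4=6  ✗
parity: l₁+l₂+l₃ = 7 is odd

triangle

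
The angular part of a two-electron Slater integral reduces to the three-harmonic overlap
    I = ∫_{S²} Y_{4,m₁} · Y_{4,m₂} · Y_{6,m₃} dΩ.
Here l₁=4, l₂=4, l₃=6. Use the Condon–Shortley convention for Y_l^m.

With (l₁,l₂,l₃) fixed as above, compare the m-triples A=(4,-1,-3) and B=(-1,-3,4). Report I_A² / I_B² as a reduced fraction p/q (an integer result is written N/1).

80/3

Same 4,4,6: normalisation and zero-m 3j drop out of the ratio.
A: Δ: 2! 6! 6! / 15! → 1/1261260; sum: t=0:+1/51840 = 1/51840; 3j²(4 4 6; 4 -1 -3) = Δ·Π!·Σ² = 8/429  (sign -1)
B: Δ: 2! 6! 6! / 15! → 1/1261260; sum: t=0:+1/28800 t=1:−1/34560 = 1/172800; 3j²(4 4 6; -1 -3 4) = Δ·Π!·Σ² = 1/1430  (sign +1)
I_A²/I_B² = (8/429)/(1/1430) = 80/3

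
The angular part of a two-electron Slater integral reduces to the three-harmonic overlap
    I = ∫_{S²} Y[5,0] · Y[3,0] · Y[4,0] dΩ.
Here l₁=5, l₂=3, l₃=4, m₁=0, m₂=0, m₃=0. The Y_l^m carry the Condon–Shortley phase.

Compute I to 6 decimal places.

0.148374

Rules hold: Σm=0, L=12 even, 2≤4≤8.
N = 11·7·9 = 693
Δ = 4!·6!·2!/13! = 1/180180
Racah Σ t=1..3: t=1:−1/576 t=2:+1/144 t=3:−1/576 = 1/288
⇒ 3j(5 3 4; 0 0 0)² = 20/1001, sgn +1
(m-triple is (0,0,0) — same symbol as above.)
4πI² = N·(3j₀)²·(3jₘ)² = 3600/13013
I = +1·√(0.276646/4π) = 0.14837393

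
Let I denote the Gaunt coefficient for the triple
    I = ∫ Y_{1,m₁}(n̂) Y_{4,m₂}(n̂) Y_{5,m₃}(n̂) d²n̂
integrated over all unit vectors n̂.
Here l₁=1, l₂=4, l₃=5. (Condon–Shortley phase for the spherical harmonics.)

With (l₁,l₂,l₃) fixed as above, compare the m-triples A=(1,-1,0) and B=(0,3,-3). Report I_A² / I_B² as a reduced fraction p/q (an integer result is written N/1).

5/8

Same 1,4,5: normalisation and zero-m 3j drop out of the ratio.
A: Δ: 0! 2! 8! / 11! → 1/495; sum: t=0:+1/1440 = 1/1440; 3j²(1 4 5; 1 -1 0) = Δ·Π!·Σ² = 2/99  (sign -1)
B: Δ: 0! 2! 8! / 11! → 1/495; sum: t=0:+1/5040 = 1/5040; 3j²(1 4 5; 0 3 -3) = Δ·Π!·Σ² = 16/495  (sign +1)
I_A²/I_B² = (2/99)/(16/495) = 5/8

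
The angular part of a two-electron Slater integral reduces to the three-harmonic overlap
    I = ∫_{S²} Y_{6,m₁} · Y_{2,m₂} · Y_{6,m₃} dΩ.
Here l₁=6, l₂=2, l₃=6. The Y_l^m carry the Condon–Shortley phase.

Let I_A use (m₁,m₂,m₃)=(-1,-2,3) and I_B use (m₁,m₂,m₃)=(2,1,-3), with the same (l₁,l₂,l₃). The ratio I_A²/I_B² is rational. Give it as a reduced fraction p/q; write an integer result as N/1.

l's match ⇒ only the (l;m) 3-j factors differ between A and B.
A: triangle coeff Δ(6,2,6) = 1/90090; Σ_t [0,0]: t=0:+1/120960 = 1/120960; (3j)²=24/1001 [(6 2 6; -1 -2 3)], sign=-1
B: triangle coeff Δ(6,2,6) = 1/90090; Σ_t [1,2]: t=1:−1/60480 t=2:+1/161280 = -1/96768; (3j)²=15/1001 [(6 2 6; 2 1 -3)], sign=+1
I_A²/I_B² = (24/1001)/(15/1001) = 8/5

8/5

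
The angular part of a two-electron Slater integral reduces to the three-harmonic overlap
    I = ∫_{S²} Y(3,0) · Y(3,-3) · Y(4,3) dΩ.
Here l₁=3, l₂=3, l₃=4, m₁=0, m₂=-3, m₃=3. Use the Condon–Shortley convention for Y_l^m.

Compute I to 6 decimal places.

0.203551

m-sum 0 ✓  L=10 even ✓  0≤4≤6 ✓
Π(2lᵢ+1) = 7×7×9 = 441
triangle coeff Δ(3,3,4) = 1/34650
Σ_t [0,2]: t=0:+1/72 t=1:−1/16 t=2:+1/72 = -5/144
(3j)²=2/77 [(3 3 4; 0 0 0)], sign=-1
Σ_t [0,0]: t=0:+1/288 = 1/288
(3j)²=1/22 [(3 3 4; 0 -3 3)], sign=-1
⇒ 4πI² = 63/121
I = (+1)√(63/121/(4π)) = 0.20355073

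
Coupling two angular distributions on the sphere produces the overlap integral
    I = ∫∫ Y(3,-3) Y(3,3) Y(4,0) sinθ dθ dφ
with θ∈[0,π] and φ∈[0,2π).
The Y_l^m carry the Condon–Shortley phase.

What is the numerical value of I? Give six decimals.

-0.076935

m-sum 0 ✓  L=10 even ✓  0≤4≤6 ✓
Π(2lᵢ+1) = 7×7×9 = 441
triangle coeff Δ(3,3,4) = 1/34650
Σ_t [0,2]: t=0:+1/72 t=1:−1/16 t=2:+1/72 = -5/144
(3j)²=2/77 [(3 3 4; 0 0 0)], sign=-1
Σ_t [2,2]: t=2:+1/1152 = 1/1152
(3j)²=1/154 [(3 3 4; -3 3 0)], sign=+1
⇒ 4πI² = 9/121
I = (-1)√(9/121/(4π)) = -0.07693494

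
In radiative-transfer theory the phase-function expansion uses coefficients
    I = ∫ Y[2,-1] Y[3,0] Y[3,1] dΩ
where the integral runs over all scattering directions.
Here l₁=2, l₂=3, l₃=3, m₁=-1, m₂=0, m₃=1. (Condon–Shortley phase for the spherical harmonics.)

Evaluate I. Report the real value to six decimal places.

-0.059471

Checks pass: Σm=0; 8 even; l₃=3∈[1,5].
(2·2+1)(2·3+1)(2·3+1) = 245
Δ: 2! 2! 4! / 9! → 1/3780
sum: t=0:+1/24 t=1:−1/4 t=2:+1/24 = -1/6
3j²(2 3 3; 0 0 0) = Δ·Π!·Σ² = 4/105  (sign +1)
sum: t=1:−1/8 t=2:+1/12 = -1/24
3j²(2 3 3; -1 0 1) = Δ·Π!·Σ² = 1/210  (sign -1)
combine: 4πI² = 245·4/105·1/210 = 2/45
take √, sign -1: I = -0.05947080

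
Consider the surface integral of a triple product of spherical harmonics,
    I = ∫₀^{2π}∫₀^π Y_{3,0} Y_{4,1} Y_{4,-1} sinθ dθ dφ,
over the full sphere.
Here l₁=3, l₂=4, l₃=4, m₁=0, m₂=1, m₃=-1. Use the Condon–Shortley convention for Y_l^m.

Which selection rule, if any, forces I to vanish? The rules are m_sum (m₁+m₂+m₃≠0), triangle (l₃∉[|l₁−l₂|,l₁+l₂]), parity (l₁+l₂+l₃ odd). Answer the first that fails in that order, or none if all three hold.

parity

Σmᵢ = 0  ✓
l₃∈[|l₁−l₂|,l₁+l₂]=[1,7], have l₃=4  ✓
Σlᵢ = 11 ⇒ odd  ✗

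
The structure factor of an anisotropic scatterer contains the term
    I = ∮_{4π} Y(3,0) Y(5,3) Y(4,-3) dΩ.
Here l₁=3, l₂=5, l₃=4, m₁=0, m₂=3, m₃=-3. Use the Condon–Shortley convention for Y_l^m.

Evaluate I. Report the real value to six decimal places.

0.103862

m-sum 0 ✓  L=12 even ✓  2≤4≤8 ✓
Π(2lᵢ+1) = 7×11×9 = 693
triangle coeff Δ(3,5,4) = 1/180180
Σ_t [1,3]: t=1:−1/576 t=2:+1/144 t=3:−1/576 = 1/288
(3j)²=20/1001 [(3 5 4; 0 0 0)], sign=+1
Σ_t [2,3]: t=2:+1/2880 t=3:−1/1440 = -1/2880
(3j)²=7/715 [(3 5 4; 0 3 -3)], sign=+1
⇒ 4πI² = 252/1859
I = (+1)√(252/1859/(4π)) = 0.10386175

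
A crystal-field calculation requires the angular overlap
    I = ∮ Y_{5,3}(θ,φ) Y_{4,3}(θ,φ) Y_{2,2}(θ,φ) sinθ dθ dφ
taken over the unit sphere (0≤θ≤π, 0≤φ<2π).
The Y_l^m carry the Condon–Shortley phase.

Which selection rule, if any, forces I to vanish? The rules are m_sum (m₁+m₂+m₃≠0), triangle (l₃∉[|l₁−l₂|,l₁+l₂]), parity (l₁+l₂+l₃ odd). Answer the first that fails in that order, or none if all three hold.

m_sum

m₁+m₂+m₃ = 3 + 3 + 2 = 8  ✗
triangle: |5−4|=1 ≤ l₃=2 ≤ 5+4=9
parity: l₁+l₂+l₃ = 11 is odd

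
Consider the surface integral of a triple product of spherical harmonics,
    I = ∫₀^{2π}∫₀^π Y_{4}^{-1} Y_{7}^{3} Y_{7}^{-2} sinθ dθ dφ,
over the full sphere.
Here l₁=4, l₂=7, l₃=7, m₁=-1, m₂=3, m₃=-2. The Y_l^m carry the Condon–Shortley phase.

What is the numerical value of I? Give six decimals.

-0.130365

Checks pass: Σm=0; 18 even; l₃=7∈[3,11].
(2·4+1)(2·7+1)(2·7+1) = 2025
Δ: 4! 4! 10! / 19! → 1/58198140
sum: t=0:+1/17418240 t=1:−1/622080 t=2:+1/230400 t=3:−1/622080 t=4:+1/17418240 = 1/806400
3j²(4 7 7; 0 0 0) = Δ·Π!·Σ² = 2268/230945  (sign -1)
sum: t=1:−1/52254720 t=2:+1/1935360 t=3:−1/725760 t=4:+1/2488320 = -5/10450944
3j²(4 7 7; -1 3 -2) = Δ·Π!·Σ² = 31250/2909907  (sign +1)
combine: 4πI² = 2025·2268/230945·31250/2909907 = 455625000/2133423721
take √, sign -1: I = -0.13036478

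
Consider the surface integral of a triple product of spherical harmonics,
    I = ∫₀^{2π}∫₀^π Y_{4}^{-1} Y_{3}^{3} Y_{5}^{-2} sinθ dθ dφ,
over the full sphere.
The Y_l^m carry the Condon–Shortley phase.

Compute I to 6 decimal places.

Checks pass: Σm=0; 12 even; l₃=5∈[1,7].
(2·4+1)(2·3+1)(2·5+1) = 693
Δ: 2! 6! 4! / 13! → 1/180180
sum: t=0:+1/576 t=1:−1/144 t=2:+1/576 = -1/288
3j²(4 3 5; 0 0 0) = Δ·Π!·Σ² = 20/1001  (sign +1)
sum: t=2:+1/1728 = 1/1728
3j²(4 3 5; -1 3 -2) = Δ·Π!·Σ² = 25/858  (sign -1)
combine: 4πI² = 693·20/1001·25/858 = 750/1859
take √, sign -1: I = -0.17917854

-0.179179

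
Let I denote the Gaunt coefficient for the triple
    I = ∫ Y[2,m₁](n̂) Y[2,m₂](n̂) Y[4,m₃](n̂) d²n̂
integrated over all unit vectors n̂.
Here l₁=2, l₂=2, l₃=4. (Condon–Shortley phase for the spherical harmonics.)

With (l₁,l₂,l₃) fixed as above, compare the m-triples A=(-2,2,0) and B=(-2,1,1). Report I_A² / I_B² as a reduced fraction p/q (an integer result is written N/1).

1/5

Shared (l₁,l₂,l₃)=(2,2,4): N and (l;000)² cancel in I_A²/I_B².
A: Δ = 0!·4!·4!/9! = 1/630; Racah Σ t=0..0: t=0:+1/576 = 1/576; ⇒ 3j(2 2 4; -2 2 0)² = 1/630, sgn +1
B: Δ = 0!·4!·4!/9! = 1/630; Racah Σ t=0..0: t=0:+1/144 = 1/144; ⇒ 3j(2 2 4; -2 1 1)² = 1/126, sgn -1
I_A²/I_B² = (1/630)/(1/126) = 1/5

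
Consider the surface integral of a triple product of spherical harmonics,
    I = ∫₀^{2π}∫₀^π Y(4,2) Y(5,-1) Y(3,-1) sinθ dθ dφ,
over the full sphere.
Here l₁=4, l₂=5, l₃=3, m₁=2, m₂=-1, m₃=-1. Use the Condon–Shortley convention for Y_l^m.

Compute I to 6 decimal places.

Checks pass: Σm=0; 12 even; l₃=3∈[1,9].
(2·4+1)(2·5+1)(2·3+1) = 693
Δ: 6! 2! 4! / 13! → 1/180180
sum: t=2:+1/576 t=3:−1/144 t=4:+1/576 = -1/288
3j²(4 5 3; 0 0 0) = Δ·Π!·Σ² = 20/1001  (sign +1)
sum: t=0:+1/34560 t=1:−1/720 t=2:+1/384 = 43/34560
3j²(4 5 3; 2 -1 -1) = Δ·Π!·Σ² = 1849/180180  (sign +1)
combine: 4πI² = 693·20/1001·1849/180180 = 1849/13013
take √, sign +1: I = 0.10633465

0.106335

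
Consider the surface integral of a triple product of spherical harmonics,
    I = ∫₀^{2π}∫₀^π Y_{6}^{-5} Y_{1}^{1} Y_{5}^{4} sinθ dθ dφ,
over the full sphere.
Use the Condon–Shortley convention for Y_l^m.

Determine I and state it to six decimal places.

-0.303018

Checks pass: Σm=0; 12 even; l₃=5∈[5,7].
(2·6+1)(2·1+1)(2·5+1) = 429
Δ: 2! 10! 0! / 13! → 1/858
sum: t=1:−1/14400 = -1/14400
3j²(6 1 5; 0 0 0) = Δ·Π!·Σ² = 6/143  (sign +1)
sum: t=2:+1/725760 = 1/725760
3j²(6 1 5; -5 1 4) = Δ·Π!·Σ² = 5/78  (sign -1)
combine: 4πI² = 429·6/143·5/78 = 15/13
take √, sign -1: I = -0.30301841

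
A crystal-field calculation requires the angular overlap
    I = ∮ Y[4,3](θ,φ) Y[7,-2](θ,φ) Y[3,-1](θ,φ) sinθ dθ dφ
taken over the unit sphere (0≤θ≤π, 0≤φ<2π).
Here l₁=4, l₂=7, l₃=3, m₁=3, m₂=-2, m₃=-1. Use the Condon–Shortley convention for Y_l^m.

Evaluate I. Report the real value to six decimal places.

Rules hold: Σm=0, L=14 even, 3≤3≤11.
N = 9·15·7 = 945
Δ = 8!·0!·6!/15! = 1/45045
Racah Σ t=4..4: t=4:+1/20736 = 1/20736
⇒ 3j(4 7 3; 0 0 0)² = 35/1287, sgn -1
Racah Σ t=1..1: t=1:−1/241920 = -1/241920
⇒ 3j(4 7 3; 3 -2 -1)² = 4/1001, sgn -1
4πI² = N·(3j₀)²·(3jₘ)² = 2100/20449
I = +1·√(0.102695/4π) = 0.09040005

0.090400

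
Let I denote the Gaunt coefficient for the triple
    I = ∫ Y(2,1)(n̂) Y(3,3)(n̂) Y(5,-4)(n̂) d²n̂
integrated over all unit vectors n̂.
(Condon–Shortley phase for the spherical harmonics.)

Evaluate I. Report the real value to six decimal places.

0.219610

Rules hold: Σm=0, L=10 even, 1≤5≤5.
N = 5·7·11 = 385
Δ = 0!·4!·6!/11! = 1/2310
Racah Σ t=0..0: t=0:+1/144 = 1/144
⇒ 3j(2 3 5; 0 0 0)² = 10/231, sgn -1
Racah Σ t=0..0: t=0:+1/4320 = 1/4320
⇒ 3j(2 3 5; 1 3 -4)² = 2/55, sgn -1
4πI² = N·(3j₀)²·(3jₘ)² = 20/33
I = +1·√(0.606061/4π) = 0.21961050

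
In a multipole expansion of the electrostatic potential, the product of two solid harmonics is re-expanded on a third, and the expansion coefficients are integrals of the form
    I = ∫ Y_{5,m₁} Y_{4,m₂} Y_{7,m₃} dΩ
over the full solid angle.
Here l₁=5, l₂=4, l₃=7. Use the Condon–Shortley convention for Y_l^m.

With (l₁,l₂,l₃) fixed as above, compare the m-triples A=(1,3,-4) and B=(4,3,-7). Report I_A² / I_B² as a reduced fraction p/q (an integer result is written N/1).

4/39

Same 5,4,7: normalisation and zero-m 3j drop out of the ratio.
A: Δ: 2! 8! 6! / 17! → 1/6126120; sum: t=1:−1/518400 t=2:+1/345600 = 1/1036800; 3j²(5 4 7; 1 3 -4) = Δ·Π!·Σ² = 7/2210  (sign -1)
B: Δ: 2! 8! 6! / 17! → 1/6126120; sum: t=1:−1/29030400 = -1/29030400; 3j²(5 4 7; 4 3 -7) = Δ·Π!·Σ² = 21/680  (sign -1)
I_A²/I_B² = (7/2210)/(21/680) = 4/39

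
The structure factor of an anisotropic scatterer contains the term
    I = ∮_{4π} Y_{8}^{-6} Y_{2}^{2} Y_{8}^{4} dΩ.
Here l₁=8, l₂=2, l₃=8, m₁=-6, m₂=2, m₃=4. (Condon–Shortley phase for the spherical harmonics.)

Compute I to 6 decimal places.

-0.126680

Checks pass: Σm=0; 18 even; l₃=8∈[6,10].
(2·8+1)(2·2+1)(2·8+1) = 1445
Δ: 2! 14! 2! / 19! → 1/348840
sum: t=0:+1/116121600 t=1:−1/25401600 t=2:+1/116121600 = -1/45158400
3j²(8 2 8; 0 0 0) = Δ·Π!·Σ² = 24/1615  (sign -1)
sum: t=2:+1/3832012800 = 1/3832012800
3j²(8 2 8; -6 2 4) = Δ·Π!·Σ² = 91/9690  (sign +1)
combine: 4πI² = 1445·24/1615·91/9690 = 364/1805
take √, sign -1: I = -0.12667974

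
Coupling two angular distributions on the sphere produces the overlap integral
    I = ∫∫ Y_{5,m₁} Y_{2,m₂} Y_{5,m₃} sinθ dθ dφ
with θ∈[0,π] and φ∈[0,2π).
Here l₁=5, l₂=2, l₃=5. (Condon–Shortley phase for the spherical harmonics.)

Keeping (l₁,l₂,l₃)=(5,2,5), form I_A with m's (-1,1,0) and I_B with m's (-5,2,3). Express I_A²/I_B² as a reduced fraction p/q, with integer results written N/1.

Shared (l₁,l₂,l₃)=(5,2,5): N and (l;000)² cancel in I_A²/I_B².
A: Δ = 2!·8!·2!/13! = 1/38610; Racah Σ t=1..2: t=1:−1/1440 t=2:+1/1152 = 1/5760; ⇒ 3j(5 2 5; -1 1 0)² = 1/858, sgn -1
B: Δ = 2!·8!·2!/13! = 1/38610; Racah Σ t=2..2: t=2:+1/161280 = 1/161280; ⇒ 3j(5 2 5; -5 2 3)² = 1/143, sgn +1
I_A²/I_B² = (1/858)/(1/143) = 1/6

1/6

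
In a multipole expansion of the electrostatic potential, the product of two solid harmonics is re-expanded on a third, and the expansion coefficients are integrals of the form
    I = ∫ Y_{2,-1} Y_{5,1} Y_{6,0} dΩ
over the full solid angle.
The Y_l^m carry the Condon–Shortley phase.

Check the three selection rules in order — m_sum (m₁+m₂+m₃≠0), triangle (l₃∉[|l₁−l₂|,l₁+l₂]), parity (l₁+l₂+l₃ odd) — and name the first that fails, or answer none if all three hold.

m₁+m₂+m₃ = -1 + 1 + 0 = 0  ✓
triangle: |2−5|=3 ≤ l₃=6 ≤ 2+5=7  ✓
parity: l₁+l₂+l₃ = 13 is odd  ✗

parity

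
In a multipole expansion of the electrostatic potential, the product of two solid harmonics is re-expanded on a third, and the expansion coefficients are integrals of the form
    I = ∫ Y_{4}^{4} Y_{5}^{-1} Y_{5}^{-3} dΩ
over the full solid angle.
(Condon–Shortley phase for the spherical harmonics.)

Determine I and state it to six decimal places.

Rules hold: Σm=0, L=14 even, 1≤5≤9.
N = 9·11·11 = 1089
Δ = 4!·4!·6!/15! = 1/3153150
Racah Σ t=0..4: t=0:+1/69120 t=1:−1/1728 t=2:+1/576 t=3:−1/1728 t=4:+1/69120 = 7/11520
⇒ 3j(4 5 5; 0 0 0)² = 2/143, sgn -1
Racah Σ t=0..0: t=0:+1/27648 = 1/27648
⇒ 3j(4 5 5; 4 -1 -3)² = 10/429, sgn +1
4πI² = N·(3j₀)²·(3jₘ)² = 60/169
I = -1·√(0.35503/4π) = -0.16808437

-0.168084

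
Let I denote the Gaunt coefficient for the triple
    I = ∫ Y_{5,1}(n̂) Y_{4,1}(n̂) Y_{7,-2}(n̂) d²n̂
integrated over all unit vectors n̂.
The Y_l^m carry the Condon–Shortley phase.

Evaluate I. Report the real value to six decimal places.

0.139430

Rules hold: Σm=0, L=16 even, 1≤7≤9.
N = 11·9·15 = 1485
Δ = 2!·8!·6!/17! = 1/6126120
Racah Σ t=0..2: t=0:+1/69120 t=1:−1/20736 t=2:+1/69120 = -1/51840
⇒ 3j(5 4 7; 0 0 0)² = 280/21879, sgn +1
Racah Σ t=0..2: t=0:+1/138240 t=1:−1/34560 t=2:+1/103680 = -1/82944
⇒ 3j(5 4 7; 1 1 -2)² = 125/9724, sgn +1
4πI² = N·(3j₀)²·(3jₘ)² = 131250/537251
I = +1·√(0.244299/4π) = 0.13942996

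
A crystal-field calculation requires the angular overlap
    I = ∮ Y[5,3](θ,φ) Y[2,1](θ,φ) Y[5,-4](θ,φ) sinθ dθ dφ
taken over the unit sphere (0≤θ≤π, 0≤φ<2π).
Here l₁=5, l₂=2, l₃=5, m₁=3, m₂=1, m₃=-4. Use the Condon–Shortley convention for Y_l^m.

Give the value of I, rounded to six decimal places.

m-sum 0 ✓  L=12 even ✓  3≤5≤7 ✓
Π(2lᵢ+1) = 11×5×11 = 605
triangle coeff Δ(5,2,5) = 1/38610
Σ_t [0,2]: t=0:+1/2880 t=1:−1/576 t=2:+1/2880 = -1/960
(3j)²=10/429 [(5 2 5; 0 0 0)], sign=+1
Σ_t [1,2]: t=1:−1/10080 t=2:+1/80640 = -1/11520
(3j)²=49/1430 [(5 2 5; 3 1 -4)], sign=+1
⇒ 4πI² = 245/507
I = (+1)√(245/507/(4π)) = 0.19609844

0.196098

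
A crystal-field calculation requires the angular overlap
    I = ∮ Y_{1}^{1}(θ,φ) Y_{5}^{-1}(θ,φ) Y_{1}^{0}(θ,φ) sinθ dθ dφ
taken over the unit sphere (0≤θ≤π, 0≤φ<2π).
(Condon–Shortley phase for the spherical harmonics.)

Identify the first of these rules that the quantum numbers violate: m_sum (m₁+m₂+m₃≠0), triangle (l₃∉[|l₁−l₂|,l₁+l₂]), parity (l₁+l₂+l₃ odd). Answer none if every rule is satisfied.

m₁+m₂+m₃ = 1 − 1 + 0 = 0  ✓
triangle: |1−5|=4 ≤ l₃=1 ≤ 1+5=6  ✗
parity: l₁+l₂+l₃ = 7 is odd

triangle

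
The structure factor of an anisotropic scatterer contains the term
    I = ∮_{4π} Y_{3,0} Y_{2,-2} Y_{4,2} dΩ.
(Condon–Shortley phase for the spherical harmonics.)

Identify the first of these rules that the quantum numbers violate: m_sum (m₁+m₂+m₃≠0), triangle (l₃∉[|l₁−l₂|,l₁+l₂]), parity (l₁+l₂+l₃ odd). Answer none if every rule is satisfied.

Σmᵢ = 0  ✓
l₃∈[|l₁−l₂|,l₁+l₂]=[1,5], have l₃=4  ✓
Σlᵢ = 9 ⇒ odd  ✗

parity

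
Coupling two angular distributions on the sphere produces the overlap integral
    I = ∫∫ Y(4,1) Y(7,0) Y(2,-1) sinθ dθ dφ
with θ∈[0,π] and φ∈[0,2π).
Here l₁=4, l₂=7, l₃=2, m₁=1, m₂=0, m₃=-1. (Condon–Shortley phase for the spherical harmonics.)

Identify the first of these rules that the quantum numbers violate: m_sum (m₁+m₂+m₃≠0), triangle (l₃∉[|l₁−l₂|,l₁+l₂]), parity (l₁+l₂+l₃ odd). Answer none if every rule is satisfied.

triangle

Σmᵢ = 0  ✓
l₃∈[|l₁−l₂|,l₁+l₂]=[3,11], have l₃=2  ✗
Σlᵢ = 13 ⇒ odd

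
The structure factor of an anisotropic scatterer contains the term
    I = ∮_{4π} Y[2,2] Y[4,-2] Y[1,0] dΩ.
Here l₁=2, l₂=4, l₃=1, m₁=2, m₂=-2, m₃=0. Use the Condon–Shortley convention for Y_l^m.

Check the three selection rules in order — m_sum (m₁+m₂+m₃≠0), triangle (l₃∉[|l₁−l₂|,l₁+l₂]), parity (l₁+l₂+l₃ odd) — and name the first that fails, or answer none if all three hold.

m₁+m₂+m₃ = 2 − 2 + 0 = 0  ✓
triangle: |2−4|=2 ≤ l₃=1 ≤ 2+4=6  ✗
parity: l₁+l₂+l₃ = 7 is odd

triangle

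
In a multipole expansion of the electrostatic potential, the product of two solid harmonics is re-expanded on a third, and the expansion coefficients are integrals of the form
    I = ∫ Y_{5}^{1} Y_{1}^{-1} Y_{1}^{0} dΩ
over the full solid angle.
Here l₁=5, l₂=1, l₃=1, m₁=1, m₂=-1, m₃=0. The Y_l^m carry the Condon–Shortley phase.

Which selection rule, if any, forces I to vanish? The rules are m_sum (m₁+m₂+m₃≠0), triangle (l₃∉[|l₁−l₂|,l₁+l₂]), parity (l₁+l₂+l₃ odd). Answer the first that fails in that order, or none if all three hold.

triangle

azimuthal sum: 1 − 1 + 0 = 0  ✓
4 ≤ 1 ≤ 6 (triangle on l)  ✗
L = 5 + 1 + 1 = 7 (odd)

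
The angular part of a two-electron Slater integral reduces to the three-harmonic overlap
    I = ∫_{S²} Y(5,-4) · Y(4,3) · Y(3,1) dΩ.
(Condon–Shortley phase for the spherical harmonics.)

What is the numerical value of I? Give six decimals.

m-sum 0 ✓  L=12 even ✓  1≤3≤9 ✓
Π(2lᵢ+1) = 11×9×7 = 693
triangle coeff Δ(5,4,3) = 1/180180
Σ_t [2,4]: t=2:+1/576 t=3:−1/144 t=4:+1/576 = -1/288
(3j)²=20/1001 [(5 4 3; 0 0 0)], sign=+1
Σ_t [5,6]: t=5:−1/5760 t=6:+1/4320 = 1/17280
(3j)²=7/4290 [(5 4 3; -4 3 1)], sign=+1
⇒ 4πI² = 42/1859
I = (+1)√(42/1859/(4π)) = 0.04240138

0.042401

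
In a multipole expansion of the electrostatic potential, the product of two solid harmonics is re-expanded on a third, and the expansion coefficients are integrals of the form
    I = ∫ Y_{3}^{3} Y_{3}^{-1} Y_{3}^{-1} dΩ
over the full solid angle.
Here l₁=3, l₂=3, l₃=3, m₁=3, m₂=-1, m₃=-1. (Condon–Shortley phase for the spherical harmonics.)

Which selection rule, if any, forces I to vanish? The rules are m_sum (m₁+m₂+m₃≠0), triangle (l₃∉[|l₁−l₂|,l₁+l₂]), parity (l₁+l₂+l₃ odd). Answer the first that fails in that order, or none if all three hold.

m_sum

Σmᵢ = 1  ✗
l₃∈[|l₁−l₂|,l₁+l₂]=[0,6], have l₃=3
Σlᵢ = 9 ⇒ odd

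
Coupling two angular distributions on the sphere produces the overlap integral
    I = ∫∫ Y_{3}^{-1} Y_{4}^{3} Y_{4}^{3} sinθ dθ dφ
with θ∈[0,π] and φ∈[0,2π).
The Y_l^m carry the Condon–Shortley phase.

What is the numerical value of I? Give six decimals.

m-sum = -1 + 3 + 3 = 5 ≠ 0 ⇒ I = 0

0.000000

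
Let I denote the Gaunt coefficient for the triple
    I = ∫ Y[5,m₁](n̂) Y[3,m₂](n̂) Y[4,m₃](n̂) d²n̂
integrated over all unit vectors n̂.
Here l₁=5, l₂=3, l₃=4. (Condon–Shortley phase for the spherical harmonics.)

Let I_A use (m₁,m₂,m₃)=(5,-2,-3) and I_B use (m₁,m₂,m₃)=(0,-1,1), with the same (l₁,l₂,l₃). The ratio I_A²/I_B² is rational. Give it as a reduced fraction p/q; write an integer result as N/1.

490/1

Same 5,3,4: normalisation and zero-m 3j drop out of the ratio.
A: Δ: 4! 6! 2! / 13! → 1/180180; sum: t=0:+1/17280 = 1/17280; 3j²(5 3 4; 5 -2 -3) = Δ·Π!·Σ² = 35/858  (sign -1)
B: Δ: 4! 6! 2! / 13! → 1/180180; sum: t=0:+1/5760 t=1:−1/288 t=2:+1/288 = 1/5760; 3j²(5 3 4; 0 -1 1) = Δ·Π!·Σ² = 1/12012  (sign -1)
I_A²/I_B² = (35/858)/(1/12012) = 490/1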